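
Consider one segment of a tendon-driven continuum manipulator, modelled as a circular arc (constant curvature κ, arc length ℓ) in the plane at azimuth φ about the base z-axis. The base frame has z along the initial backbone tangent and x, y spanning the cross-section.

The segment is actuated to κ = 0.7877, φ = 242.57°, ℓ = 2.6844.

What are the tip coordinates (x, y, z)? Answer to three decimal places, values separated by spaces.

-0.887 -1.710 1.086

θ = κ·ℓ = 0.7877 × 2.6844 = 2.11450 rad
ρ = (1 − cos θ)/κ = (1 − -0.51731)/0.7877 = 1.92625
z = sin θ / κ = 0.85580/0.7877 = 1.08645
x = ρ cos φ = 1.92625 × cos(242.57°) = -0.88736
y = ρ sin φ = 1.92625 × sin(242.57°) = -1.70969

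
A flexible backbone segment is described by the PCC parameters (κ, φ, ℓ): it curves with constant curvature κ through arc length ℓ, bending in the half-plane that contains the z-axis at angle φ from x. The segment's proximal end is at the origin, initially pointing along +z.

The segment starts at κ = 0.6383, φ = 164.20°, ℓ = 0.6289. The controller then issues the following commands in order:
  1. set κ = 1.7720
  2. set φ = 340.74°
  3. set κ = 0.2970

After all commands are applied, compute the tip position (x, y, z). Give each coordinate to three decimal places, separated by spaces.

0.055 -0.019 0.625

initial: κ=0.6383, φ=164.20°, ℓ=0.6289
cmd 1: set κ=1.7720 → (κ,φ,ℓ)=(1.7720,164.20°,0.6289) → tip=(-0.3037,0.0859,0.5066)
cmd 2: set φ=340.74° → (κ,φ,ℓ)=(1.7720,340.74°,0.6289) → tip=(0.2980,-0.1041,0.5066)
cmd 3: set κ=0.2970 → (κ,φ,ℓ)=(0.2970,340.74°,0.6289) → tip=(0.0553,-0.0193,0.6252)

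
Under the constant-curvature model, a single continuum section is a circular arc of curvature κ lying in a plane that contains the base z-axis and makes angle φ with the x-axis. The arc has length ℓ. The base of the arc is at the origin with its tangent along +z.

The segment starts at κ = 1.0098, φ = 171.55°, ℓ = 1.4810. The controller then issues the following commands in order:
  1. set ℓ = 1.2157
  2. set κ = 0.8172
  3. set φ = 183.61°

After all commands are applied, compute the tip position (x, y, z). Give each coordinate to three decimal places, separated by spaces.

initial: κ=1.0098, φ=171.55°, ℓ=1.4810
cmd 1: set ℓ=1.2157 → (κ,φ,ℓ)=(1.0098,171.55°,1.2157) → tip=(-0.6499,0.0966,0.9325)
cmd 2: set κ=0.8172 → (κ,φ,ℓ)=(0.8172,171.55°,1.2157) → tip=(-0.5498,0.0817,1.0254)
cmd 3: set φ=183.61° → (κ,φ,ℓ)=(0.8172,183.61°,1.2157) → tip=(-0.5547,-0.0350,1.0254)

-0.555 -0.035 1.025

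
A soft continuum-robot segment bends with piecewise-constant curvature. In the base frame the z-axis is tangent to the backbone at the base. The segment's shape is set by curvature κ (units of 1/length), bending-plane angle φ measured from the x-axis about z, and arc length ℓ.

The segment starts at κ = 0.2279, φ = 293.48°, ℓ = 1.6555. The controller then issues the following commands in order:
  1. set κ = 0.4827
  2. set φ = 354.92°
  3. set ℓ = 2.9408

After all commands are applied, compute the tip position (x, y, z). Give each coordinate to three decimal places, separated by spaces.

1.753 -0.156 2.048

initial: κ=0.2279, φ=293.48°, ℓ=1.6555
cmd 1: set κ=0.4827 → (κ,φ,ℓ)=(0.4827,293.48°,1.6555) → tip=(0.2498,-0.5751,1.4848)
cmd 2: set φ=354.92° → (κ,φ,ℓ)=(0.4827,354.92°,1.6555) → tip=(0.6245,-0.0555,1.4848)
cmd 3: set ℓ=2.9408 → (κ,φ,ℓ)=(0.4827,354.92°,2.9408) → tip=(1.7526,-0.1558,2.0480)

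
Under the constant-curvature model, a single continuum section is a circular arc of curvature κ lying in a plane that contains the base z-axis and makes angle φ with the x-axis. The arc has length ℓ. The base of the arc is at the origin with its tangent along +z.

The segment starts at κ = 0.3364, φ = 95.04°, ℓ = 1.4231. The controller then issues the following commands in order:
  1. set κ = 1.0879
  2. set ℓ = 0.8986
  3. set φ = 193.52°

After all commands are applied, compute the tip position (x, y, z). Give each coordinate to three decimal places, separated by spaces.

initial: κ=0.3364, φ=95.04°, ℓ=1.4231
cmd 1: set κ=1.0879 → (κ,φ,ℓ)=(1.0879,95.04°,1.4231) → tip=(-0.0789,0.8950,0.9190)
cmd 2: set ℓ=0.8986 → (κ,φ,ℓ)=(1.0879,95.04°,0.8986) → tip=(-0.0356,0.4038,0.7622)
cmd 3: set φ=193.52° → (κ,φ,ℓ)=(1.0879,193.52°,0.8986) → tip=(-0.3941,-0.0948,0.7622)

-0.394 -0.095 0.762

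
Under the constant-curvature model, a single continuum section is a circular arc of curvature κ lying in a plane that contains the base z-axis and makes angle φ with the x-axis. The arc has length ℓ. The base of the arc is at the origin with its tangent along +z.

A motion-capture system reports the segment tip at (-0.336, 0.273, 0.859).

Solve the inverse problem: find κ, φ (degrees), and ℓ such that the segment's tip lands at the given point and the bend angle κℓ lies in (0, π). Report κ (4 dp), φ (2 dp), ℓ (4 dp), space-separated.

0.9357 140.91 0.9978

ρ = √(x²+y²) = √(-0.336² + 0.273²) = 0.43293
φ = atan2(y, x) mod 360° = atan2(0.273, -0.336) = 140.9061°
|p|² = ρ² + z² = 0.43293² + 0.859² = 0.92531
κ = 2ρ / |p|² = 2×0.43293 / 0.92531 = 0.93575
θ = 2·atan2(ρ, z) = 2·atan2(0.43293, 0.859) = 0.93367 rad
ℓ = θ/κ = 0.93367/0.93575 = 0.99778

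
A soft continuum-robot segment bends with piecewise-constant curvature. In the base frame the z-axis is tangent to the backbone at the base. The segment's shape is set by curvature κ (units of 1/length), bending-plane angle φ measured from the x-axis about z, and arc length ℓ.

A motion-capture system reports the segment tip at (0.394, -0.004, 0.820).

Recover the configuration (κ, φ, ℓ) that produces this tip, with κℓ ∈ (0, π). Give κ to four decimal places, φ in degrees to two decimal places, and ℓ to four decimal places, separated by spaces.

ρ = √(x²+y²) = √(0.394² + -0.004²) = 0.39402
φ = atan2(y, x) mod 360° = atan2(-0.004, 0.394) = 359.4183°
|p|² = ρ² + z² = 0.39402² + 0.820² = 0.82765
κ = 2ρ / |p|² = 2×0.39402 / 0.82765 = 0.95214
θ = 2·atan2(ρ, z) = 2·atan2(0.39402, 0.820) = 0.89587 rad
ℓ = θ/κ = 0.89587/0.95214 = 0.94090

0.9521 359.42 0.9409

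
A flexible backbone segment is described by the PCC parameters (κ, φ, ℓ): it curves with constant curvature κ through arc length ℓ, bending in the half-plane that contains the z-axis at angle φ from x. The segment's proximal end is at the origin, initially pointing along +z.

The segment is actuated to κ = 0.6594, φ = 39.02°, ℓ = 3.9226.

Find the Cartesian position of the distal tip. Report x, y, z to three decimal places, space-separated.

θ = κ·ℓ = 0.6594 × 3.9226 = 2.58656 rad
ρ = (1 − cos θ)/κ = (1 − -0.84988)/0.6594 = 2.80541
z = sin θ / κ = 0.52697/0.6594 = 0.79916
x = ρ cos φ = 2.80541 × cos(39.02°) = 2.17959
y = ρ sin φ = 2.80541 × sin(39.02°) = 1.76626

2.180 1.766 0.799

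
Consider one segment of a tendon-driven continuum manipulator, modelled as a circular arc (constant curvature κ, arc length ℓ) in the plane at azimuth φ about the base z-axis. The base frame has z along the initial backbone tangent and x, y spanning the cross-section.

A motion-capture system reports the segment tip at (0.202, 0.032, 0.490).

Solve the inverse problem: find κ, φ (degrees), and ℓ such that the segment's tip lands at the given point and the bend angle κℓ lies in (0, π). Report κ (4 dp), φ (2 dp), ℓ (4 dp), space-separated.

ρ = √(x²+y²) = √(0.202² + 0.032²) = 0.20452
φ = atan2(y, x) mod 360° = atan2(0.032, 0.202) = 9.0018°
|p|² = ρ² + z² = 0.20452² + 0.490² = 0.28193
κ = 2ρ / |p|² = 2×0.20452 / 0.28193 = 1.45086
θ = 2·atan2(ρ, z) = 2·atan2(0.20452, 0.490) = 0.79081 rad
ℓ = θ/κ = 0.79081/1.45086 = 0.54506

1.4509 9.00 0.5451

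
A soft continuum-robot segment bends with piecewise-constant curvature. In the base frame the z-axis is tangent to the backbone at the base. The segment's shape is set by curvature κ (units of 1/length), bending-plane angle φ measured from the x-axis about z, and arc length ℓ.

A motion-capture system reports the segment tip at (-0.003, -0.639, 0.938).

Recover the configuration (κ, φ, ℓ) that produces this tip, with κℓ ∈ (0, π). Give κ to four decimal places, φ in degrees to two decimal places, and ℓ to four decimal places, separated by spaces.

ρ = √(x²+y²) = √(-0.003² + -0.639²) = 0.63901
φ = atan2(y, x) mod 360° = atan2(-0.639, -0.003) = 269.7310°
|p|² = ρ² + z² = 0.63901² + 0.938² = 1.28817
κ = 2ρ / |p|² = 2×0.63901 / 1.28817 = 0.99211
θ = 2·atan2(ρ, z) = 2·atan2(0.63901, 0.938) = 1.19605 rad
ℓ = θ/κ = 1.19605/0.99211 = 1.20556

0.9921 269.73 1.2056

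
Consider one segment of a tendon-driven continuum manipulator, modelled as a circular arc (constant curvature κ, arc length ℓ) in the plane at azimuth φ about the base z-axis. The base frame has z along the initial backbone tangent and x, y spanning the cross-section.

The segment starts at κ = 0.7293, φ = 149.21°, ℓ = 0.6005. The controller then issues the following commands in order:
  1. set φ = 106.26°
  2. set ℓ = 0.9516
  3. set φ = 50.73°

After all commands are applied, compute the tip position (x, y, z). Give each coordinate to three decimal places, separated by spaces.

0.201 0.246 0.877

initial: κ=0.7293, φ=149.21°, ℓ=0.6005
cmd 1: set φ=106.26° → (κ,φ,ℓ)=(0.7293,106.26°,0.6005) → tip=(-0.0362,0.1242,0.5815)
cmd 2: set ℓ=0.9516 → (κ,φ,ℓ)=(0.7293,106.26°,0.9516) → tip=(-0.0888,0.3045,0.8770)
cmd 3: set φ=50.73° → (κ,φ,ℓ)=(0.7293,50.73°,0.9516) → tip=(0.2008,0.2455,0.8770)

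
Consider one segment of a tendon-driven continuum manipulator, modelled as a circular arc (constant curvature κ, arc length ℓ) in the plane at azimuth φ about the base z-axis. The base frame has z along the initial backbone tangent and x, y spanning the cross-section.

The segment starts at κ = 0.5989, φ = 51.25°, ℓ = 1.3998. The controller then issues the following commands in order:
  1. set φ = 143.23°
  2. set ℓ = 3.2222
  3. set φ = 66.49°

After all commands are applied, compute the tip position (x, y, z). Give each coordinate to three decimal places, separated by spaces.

0.900 2.069 1.563

initial: κ=0.5989, φ=51.25°, ℓ=1.3998
cmd 1: set φ=143.23° → (κ,φ,ℓ)=(0.5989,143.23°,1.3998) → tip=(-0.4431,0.3311,1.2415)
cmd 2: set ℓ=3.2222 → (κ,φ,ℓ)=(0.5989,143.23°,3.2222) → tip=(-1.8074,1.3507,1.5633)
cmd 3: set φ=66.49° → (κ,φ,ℓ)=(0.5989,66.49°,3.2222) → tip=(0.9001,2.0690,1.5633)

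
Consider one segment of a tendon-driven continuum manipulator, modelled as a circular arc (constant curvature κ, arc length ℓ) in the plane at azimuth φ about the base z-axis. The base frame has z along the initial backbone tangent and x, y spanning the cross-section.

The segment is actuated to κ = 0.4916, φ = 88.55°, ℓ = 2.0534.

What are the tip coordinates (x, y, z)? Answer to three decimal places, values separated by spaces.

0.024 0.951 1.722

θ = κ·ℓ = 0.4916 × 2.0534 = 1.00945 rad
ρ = (1 − cos θ)/κ = (1 − 0.53233)/0.4916 = 0.95133
z = sin θ / κ = 0.84654/0.4916 = 1.72201
x = ρ cos φ = 0.95133 × cos(88.55°) = 0.02407
y = ρ sin φ = 0.95133 × sin(88.55°) = 0.95103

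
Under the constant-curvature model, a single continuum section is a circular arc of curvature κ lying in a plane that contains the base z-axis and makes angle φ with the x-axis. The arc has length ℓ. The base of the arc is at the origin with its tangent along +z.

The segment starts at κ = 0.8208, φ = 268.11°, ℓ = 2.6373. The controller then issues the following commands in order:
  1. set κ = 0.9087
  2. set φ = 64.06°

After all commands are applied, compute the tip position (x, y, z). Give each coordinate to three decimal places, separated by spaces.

initial: κ=0.8208, φ=268.11°, ℓ=2.6373
cmd 1: set κ=0.9087 → (κ,φ,ℓ)=(0.9087,268.11°,2.6373) → tip=(-0.0630,-1.9083,0.7462)
cmd 2: set φ=64.06° → (κ,φ,ℓ)=(0.9087,64.06°,2.6373) → tip=(0.8352,1.7170,0.7462)

0.835 1.717 0.746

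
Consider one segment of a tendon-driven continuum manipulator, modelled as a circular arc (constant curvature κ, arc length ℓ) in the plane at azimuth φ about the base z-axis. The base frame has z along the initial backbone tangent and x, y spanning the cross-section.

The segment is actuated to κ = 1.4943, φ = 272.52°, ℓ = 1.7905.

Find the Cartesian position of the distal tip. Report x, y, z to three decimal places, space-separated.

θ = κ·ℓ = 1.4943 × 1.7905 = 2.67554 rad
ρ = (1 − cos θ)/κ = (1 − -0.89335)/1.4943 = 1.26705
z = sin θ / κ = 0.44936/1.4943 = 0.30072
x = ρ cos φ = 1.26705 × cos(272.52°) = 0.05571
y = ρ sin φ = 1.26705 × sin(272.52°) = -1.26582

0.056 -1.266 0.301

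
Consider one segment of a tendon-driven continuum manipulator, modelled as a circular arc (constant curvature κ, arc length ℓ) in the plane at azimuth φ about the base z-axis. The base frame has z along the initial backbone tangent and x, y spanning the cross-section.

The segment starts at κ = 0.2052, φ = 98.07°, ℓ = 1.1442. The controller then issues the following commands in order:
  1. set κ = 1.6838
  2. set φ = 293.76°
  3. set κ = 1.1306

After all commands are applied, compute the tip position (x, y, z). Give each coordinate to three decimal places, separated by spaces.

0.259 -0.588 0.851

initial: κ=0.2052, φ=98.07°, ℓ=1.1442
cmd 1: set κ=1.6838 → (κ,φ,ℓ)=(1.6838,98.07°,1.1442) → tip=(-0.1124,0.7928,0.5567)
cmd 2: set φ=293.76° → (κ,φ,ℓ)=(1.6838,293.76°,1.1442) → tip=(0.3226,-0.7329,0.5567)
cmd 3: set κ=1.1306 → (κ,φ,ℓ)=(1.1306,293.76°,1.1442) → tip=(0.2589,-0.5880,0.8507)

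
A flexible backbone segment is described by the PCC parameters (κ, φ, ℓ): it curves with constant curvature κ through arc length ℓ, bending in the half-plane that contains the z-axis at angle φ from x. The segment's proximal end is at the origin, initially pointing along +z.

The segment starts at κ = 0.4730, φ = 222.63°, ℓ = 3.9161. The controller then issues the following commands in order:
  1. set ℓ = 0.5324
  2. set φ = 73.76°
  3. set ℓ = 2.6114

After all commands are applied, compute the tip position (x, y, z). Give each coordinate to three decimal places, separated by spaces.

0.397 1.361 1.996

initial: κ=0.4730, φ=222.63°, ℓ=3.9161
cmd 1: set ℓ=0.5324 → (κ,φ,ℓ)=(0.4730,222.63°,0.5324) → tip=(-0.0491,-0.0452,0.5268)
cmd 2: set φ=73.76° → (κ,φ,ℓ)=(0.4730,73.76°,0.5324) → tip=(0.0186,0.0640,0.5268)
cmd 3: set ℓ=2.6114 → (κ,φ,ℓ)=(0.4730,73.76°,2.6114) → tip=(0.3965,1.3613,1.9962)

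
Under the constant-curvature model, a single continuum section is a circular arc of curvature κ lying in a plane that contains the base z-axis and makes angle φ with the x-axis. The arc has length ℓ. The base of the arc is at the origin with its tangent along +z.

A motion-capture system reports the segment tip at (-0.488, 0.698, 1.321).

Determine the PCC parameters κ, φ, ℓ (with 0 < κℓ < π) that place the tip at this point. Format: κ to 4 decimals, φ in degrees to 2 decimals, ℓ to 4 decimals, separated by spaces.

0.6895 124.96 1.6611

ρ = √(x²+y²) = √(-0.488² + 0.698²) = 0.85167
φ = atan2(y, x) mod 360° = atan2(0.698, -0.488) = 124.9590°
|p|² = ρ² + z² = 0.85167² + 1.321² = 2.47039
κ = 2ρ / |p|² = 2×0.85167 / 2.47039 = 0.68951
θ = 2·atan2(ρ, z) = 2·atan2(0.85167, 1.321) = 1.14531 rad
ℓ = θ/κ = 1.14531/0.68951 = 1.66106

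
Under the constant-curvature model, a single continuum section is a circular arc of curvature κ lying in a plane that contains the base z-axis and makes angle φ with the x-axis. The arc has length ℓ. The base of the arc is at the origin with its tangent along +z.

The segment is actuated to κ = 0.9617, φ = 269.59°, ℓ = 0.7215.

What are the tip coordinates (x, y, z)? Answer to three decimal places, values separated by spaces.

-0.002 -0.240 0.665

θ = κ·ℓ = 0.9617 × 0.7215 = 0.69387 rad
ρ = (1 − cos θ)/κ = (1 − 0.76878)/0.9617 = 0.24043
z = sin θ / κ = 0.63951/0.9617 = 0.66498
x = ρ cos φ = 0.24043 × cos(269.59°) = -0.00172
y = ρ sin φ = 0.24043 × sin(269.59°) = -0.24042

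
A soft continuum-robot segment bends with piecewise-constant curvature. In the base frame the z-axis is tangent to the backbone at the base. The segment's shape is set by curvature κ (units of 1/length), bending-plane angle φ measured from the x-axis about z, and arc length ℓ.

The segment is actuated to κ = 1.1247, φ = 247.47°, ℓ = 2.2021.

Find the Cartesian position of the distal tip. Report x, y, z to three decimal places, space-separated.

-0.609 -1.468 0.549

θ = κ·ℓ = 1.1247 × 2.2021 = 2.47670 rad
ρ = (1 − cos θ)/κ = (1 − -0.78698)/1.1247 = 1.58885
z = sin θ / κ = 0.61697/1.1247 = 0.54857
x = ρ cos φ = 1.58885 × cos(247.47°) = -0.60880
y = ρ sin φ = 1.58885 × sin(247.47°) = -1.46759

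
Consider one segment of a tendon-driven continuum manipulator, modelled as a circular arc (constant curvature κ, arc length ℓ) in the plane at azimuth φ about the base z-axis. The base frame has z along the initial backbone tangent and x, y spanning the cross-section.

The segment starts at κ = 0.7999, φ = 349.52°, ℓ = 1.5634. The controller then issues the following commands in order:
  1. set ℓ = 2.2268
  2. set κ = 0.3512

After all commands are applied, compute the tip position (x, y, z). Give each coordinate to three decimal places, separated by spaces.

initial: κ=0.7999, φ=349.52°, ℓ=1.5634
cmd 1: set ℓ=2.2268 → (κ,φ,ℓ)=(0.7999,349.52°,2.2268) → tip=(1.4861,-0.2749,1.2226)
cmd 2: set κ=0.3512 → (κ,φ,ℓ)=(0.3512,349.52°,2.2268) → tip=(0.8135,-0.1505,2.0067)

0.813 -0.150 2.007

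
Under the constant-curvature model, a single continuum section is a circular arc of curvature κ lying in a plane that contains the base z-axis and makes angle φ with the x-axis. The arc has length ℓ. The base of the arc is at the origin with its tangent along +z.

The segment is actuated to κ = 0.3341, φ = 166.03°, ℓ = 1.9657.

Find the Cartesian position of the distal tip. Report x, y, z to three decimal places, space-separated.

-0.604 0.150 1.827

θ = κ·ℓ = 0.3341 × 1.9657 = 0.65674 rad
ρ = (1 − cos θ)/κ = (1 − 0.79199)/0.3341 = 0.62261
z = sin θ / κ = 0.61054/0.3341 = 1.82741
x = ρ cos φ = 0.62261 × cos(166.03°) = -0.60419
y = ρ sin φ = 0.62261 × sin(166.03°) = 0.15031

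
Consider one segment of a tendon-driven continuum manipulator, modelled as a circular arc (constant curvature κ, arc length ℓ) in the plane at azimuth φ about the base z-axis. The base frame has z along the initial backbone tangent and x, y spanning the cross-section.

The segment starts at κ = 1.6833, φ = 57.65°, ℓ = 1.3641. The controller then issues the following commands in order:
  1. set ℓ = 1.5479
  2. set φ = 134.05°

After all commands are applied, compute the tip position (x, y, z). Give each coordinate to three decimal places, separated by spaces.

-0.768 0.794 0.303

initial: κ=1.6833, φ=57.65°, ℓ=1.3641
cmd 1: set ℓ=1.5479 → (κ,φ,ℓ)=(1.6833,57.65°,1.5479) → tip=(0.5912,0.9334,0.3034)
cmd 2: set φ=134.05° → (κ,φ,ℓ)=(1.6833,134.05°,1.5479) → tip=(-0.7682,0.7941,0.3034)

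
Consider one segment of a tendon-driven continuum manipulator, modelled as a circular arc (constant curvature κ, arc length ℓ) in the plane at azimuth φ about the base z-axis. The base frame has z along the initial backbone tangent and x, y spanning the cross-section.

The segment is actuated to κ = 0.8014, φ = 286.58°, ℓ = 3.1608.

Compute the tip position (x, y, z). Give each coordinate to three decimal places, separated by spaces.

0.648 -2.177 0.713

θ = κ·ℓ = 0.8014 × 3.1608 = 2.53307 rad
ρ = (1 − cos θ)/κ = (1 − -0.82049)/0.8014 = 2.27164
z = sin θ / κ = 0.57166/0.8014 = 0.71333
x = ρ cos φ = 2.27164 × cos(286.58°) = 0.64822
y = ρ sin φ = 2.27164 × sin(286.58°) = -2.17719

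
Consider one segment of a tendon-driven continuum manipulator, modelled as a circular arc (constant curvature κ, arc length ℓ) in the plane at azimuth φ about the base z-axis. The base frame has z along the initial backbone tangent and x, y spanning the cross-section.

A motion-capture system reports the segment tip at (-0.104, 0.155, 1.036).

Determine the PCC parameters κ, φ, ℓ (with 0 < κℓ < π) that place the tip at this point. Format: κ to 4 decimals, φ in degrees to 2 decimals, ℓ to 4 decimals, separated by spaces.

ρ = √(x²+y²) = √(-0.104² + 0.155²) = 0.18666
φ = atan2(y, x) mod 360° = atan2(0.155, -0.104) = 123.8603°
|p|² = ρ² + z² = 0.18666² + 1.036² = 1.10814
κ = 2ρ / |p|² = 2×0.18666 / 1.10814 = 0.33689
θ = 2·atan2(ρ, z) = 2·atan2(0.18666, 1.036) = 0.35652 rad
ℓ = θ/κ = 0.35652/0.33689 = 1.05828

0.3369 123.86 1.0583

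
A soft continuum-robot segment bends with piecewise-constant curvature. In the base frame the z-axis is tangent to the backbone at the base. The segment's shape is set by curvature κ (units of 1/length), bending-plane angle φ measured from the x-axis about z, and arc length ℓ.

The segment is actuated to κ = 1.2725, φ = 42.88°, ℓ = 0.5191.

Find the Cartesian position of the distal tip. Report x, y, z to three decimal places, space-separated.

0.121 0.112 0.482

θ = κ·ℓ = 1.2725 × 0.5191 = 0.66055 rad
ρ = (1 − cos θ)/κ = (1 − 0.78965)/1.2725 = 0.16530
z = sin θ / κ = 0.61356/1.2725 = 0.48217
x = ρ cos φ = 0.16530 × cos(42.88°) = 0.12113
y = ρ sin φ = 0.16530 × sin(42.88°) = 0.11248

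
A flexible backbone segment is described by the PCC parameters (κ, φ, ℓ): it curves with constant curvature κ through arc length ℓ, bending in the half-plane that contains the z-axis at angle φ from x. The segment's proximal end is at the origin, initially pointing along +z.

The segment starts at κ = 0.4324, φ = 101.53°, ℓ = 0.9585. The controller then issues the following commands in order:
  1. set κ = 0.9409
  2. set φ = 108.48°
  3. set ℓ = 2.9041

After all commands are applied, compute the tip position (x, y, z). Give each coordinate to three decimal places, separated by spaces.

-0.646 1.933 0.423

initial: κ=0.4324, φ=101.53°, ℓ=0.9585
cmd 1: set κ=0.9409 → (κ,φ,ℓ)=(0.9409,101.53°,0.9585) → tip=(-0.0807,0.3956,0.8338)
cmd 2: set φ=108.48° → (κ,φ,ℓ)=(0.9409,108.48°,0.9585) → tip=(-0.1280,0.3829,0.8338)
cmd 3: set ℓ=2.9041 → (κ,φ,ℓ)=(0.9409,108.48°,2.9041) → tip=(-0.6460,1.9328,0.4228)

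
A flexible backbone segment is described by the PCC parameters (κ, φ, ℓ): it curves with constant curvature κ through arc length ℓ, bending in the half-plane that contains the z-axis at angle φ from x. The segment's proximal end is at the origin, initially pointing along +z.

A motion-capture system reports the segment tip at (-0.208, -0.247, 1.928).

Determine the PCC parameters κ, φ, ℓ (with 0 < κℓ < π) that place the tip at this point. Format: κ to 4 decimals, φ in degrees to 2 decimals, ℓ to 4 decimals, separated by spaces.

ρ = √(x²+y²) = √(-0.208² + -0.247²) = 0.32291
φ = atan2(y, x) mod 360° = atan2(-0.247, -0.208) = 229.8991°
|p|² = ρ² + z² = 0.32291² + 1.928² = 3.82146
κ = 2ρ / |p|² = 2×0.32291 / 3.82146 = 0.16900
θ = 2·atan2(ρ, z) = 2·atan2(0.32291, 1.928) = 0.33189 rad
ℓ = θ/κ = 0.33189/0.16900 = 1.96386

0.1690 229.90 1.9639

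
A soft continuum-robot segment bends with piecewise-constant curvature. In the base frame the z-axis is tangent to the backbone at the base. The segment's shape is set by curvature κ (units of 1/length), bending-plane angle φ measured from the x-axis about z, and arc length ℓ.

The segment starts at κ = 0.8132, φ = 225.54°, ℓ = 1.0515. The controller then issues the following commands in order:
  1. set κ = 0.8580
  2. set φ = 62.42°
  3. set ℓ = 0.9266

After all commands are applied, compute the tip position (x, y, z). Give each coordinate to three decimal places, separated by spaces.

0.162 0.310 0.832

initial: κ=0.8132, φ=225.54°, ℓ=1.0515
cmd 1: set κ=0.8580 → (κ,φ,ℓ)=(0.8580,225.54°,1.0515) → tip=(-0.3103,-0.3162,0.9146)
cmd 2: set φ=62.42° → (κ,φ,ℓ)=(0.8580,62.42°,1.0515) → tip=(0.2051,0.3927,0.9146)
cmd 3: set ℓ=0.9266 → (κ,φ,ℓ)=(0.8580,62.42°,0.9266) → tip=(0.1617,0.3096,0.8320)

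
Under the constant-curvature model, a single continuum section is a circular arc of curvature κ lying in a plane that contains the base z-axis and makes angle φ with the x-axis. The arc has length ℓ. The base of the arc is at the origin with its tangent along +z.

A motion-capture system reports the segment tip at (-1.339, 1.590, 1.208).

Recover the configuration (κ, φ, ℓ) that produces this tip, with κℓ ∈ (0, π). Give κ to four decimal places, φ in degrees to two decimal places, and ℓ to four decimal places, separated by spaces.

ρ = √(x²+y²) = √(-1.339² + 1.590²) = 2.07871
φ = atan2(y, x) mod 360° = atan2(1.590, -1.339) = 130.1020°
|p|² = ρ² + z² = 2.07871² + 1.208² = 5.78029
κ = 2ρ / |p|² = 2×2.07871 / 5.78029 = 0.71924
θ = 2·atan2(ρ, z) = 2·atan2(2.07871, 1.208) = 2.08873 rad
ℓ = θ/κ = 2.08873/0.71924 = 2.90408

0.7192 130.10 2.9041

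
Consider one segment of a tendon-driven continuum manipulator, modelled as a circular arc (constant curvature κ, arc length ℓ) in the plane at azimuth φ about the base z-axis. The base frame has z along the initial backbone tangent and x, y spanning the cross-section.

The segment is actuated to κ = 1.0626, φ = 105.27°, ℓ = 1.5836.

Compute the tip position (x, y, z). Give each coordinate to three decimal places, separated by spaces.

-0.276 1.009 0.935

θ = κ·ℓ = 1.0626 × 1.5836 = 1.68273 rad
ρ = (1 − cos θ)/κ = (1 − -0.11170)/1.0626 = 1.04621
z = sin θ / κ = 0.99374/1.0626 = 0.93520
x = ρ cos φ = 1.04621 × cos(105.27°) = -0.27554
y = ρ sin φ = 1.04621 × sin(105.27°) = 1.00927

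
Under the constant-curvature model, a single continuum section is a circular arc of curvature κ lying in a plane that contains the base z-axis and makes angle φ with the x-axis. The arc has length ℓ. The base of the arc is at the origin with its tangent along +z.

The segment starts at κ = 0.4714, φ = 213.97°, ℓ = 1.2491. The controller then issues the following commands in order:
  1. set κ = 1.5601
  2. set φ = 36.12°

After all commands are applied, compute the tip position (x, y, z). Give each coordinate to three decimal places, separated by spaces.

0.709 0.517 0.596

initial: κ=0.4714, φ=213.97°, ℓ=1.2491
cmd 1: set κ=1.5601 → (κ,φ,ℓ)=(1.5601,213.97°,1.2491) → tip=(-0.7277,-0.4903,0.5958)
cmd 2: set φ=36.12° → (κ,φ,ℓ)=(1.5601,36.12°,1.2491) → tip=(0.7088,0.5173,0.5958)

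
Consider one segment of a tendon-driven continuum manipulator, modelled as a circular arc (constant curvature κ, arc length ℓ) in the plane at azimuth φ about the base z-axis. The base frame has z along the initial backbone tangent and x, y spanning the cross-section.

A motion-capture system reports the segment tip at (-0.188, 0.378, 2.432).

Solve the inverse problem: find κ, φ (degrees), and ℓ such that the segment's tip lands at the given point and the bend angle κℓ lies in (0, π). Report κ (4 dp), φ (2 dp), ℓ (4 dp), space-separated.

0.1386 116.44 2.4806

ρ = √(x²+y²) = √(-0.188² + 0.378²) = 0.42217
φ = atan2(y, x) mod 360° = atan2(0.378, -0.188) = 116.4437°
|p|² = ρ² + z² = 0.42217² + 2.432² = 6.09285
κ = 2ρ / |p|² = 2×0.42217 / 6.09285 = 0.13858
θ = 2·atan2(ρ, z) = 2·atan2(0.42217, 2.432) = 0.34375 rad
ℓ = θ/κ = 0.34375/0.13858 = 2.48057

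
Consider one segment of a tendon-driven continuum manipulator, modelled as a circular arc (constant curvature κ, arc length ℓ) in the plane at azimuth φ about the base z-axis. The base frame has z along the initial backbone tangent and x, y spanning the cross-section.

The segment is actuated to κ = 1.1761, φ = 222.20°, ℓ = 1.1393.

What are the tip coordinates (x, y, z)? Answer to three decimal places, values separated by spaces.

θ = κ·ℓ = 1.1761 × 1.1393 = 1.33993 rad
ρ = (1 − cos θ)/κ = (1 − 0.22882)/1.1761 = 0.65571
z = sin θ / κ = 0.97347/1.1761 = 0.82771
x = ρ cos φ = 0.65571 × cos(222.20°) = -0.48575
y = ρ sin φ = 0.65571 × sin(222.20°) = -0.44045

-0.486 -0.440 0.828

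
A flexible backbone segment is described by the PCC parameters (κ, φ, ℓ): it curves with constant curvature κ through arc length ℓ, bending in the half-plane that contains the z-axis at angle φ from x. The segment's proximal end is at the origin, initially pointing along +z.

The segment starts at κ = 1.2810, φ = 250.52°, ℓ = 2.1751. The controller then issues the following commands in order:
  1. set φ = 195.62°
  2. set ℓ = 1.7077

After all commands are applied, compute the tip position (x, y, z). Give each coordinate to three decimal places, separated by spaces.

initial: κ=1.2810, φ=250.52°, ℓ=2.1751
cmd 1: set φ=195.62° → (κ,φ,ℓ)=(1.2810,195.62°,2.1751) → tip=(-1.4567,-0.4073,0.2716)
cmd 2: set ℓ=1.7077 → (κ,φ,ℓ)=(1.2810,195.62°,1.7077) → tip=(-1.1867,-0.3318,0.6368)

-1.187 -0.332 0.637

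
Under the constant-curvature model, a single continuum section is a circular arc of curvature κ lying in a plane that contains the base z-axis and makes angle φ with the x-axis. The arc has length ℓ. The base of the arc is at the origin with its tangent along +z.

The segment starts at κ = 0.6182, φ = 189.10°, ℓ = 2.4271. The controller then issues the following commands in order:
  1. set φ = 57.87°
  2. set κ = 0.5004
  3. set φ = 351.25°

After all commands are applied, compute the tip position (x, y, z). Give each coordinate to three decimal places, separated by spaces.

1.286 -0.198 1.873

initial: κ=0.6182, φ=189.10°, ℓ=2.4271
cmd 1: set φ=57.87° → (κ,φ,ℓ)=(0.6182,57.87°,2.4271) → tip=(0.7998,1.2735,1.6136)
cmd 2: set κ=0.5004 → (κ,φ,ℓ)=(0.5004,57.87°,2.4271) → tip=(0.6921,1.1021,1.8729)
cmd 3: set φ=351.25° → (κ,φ,ℓ)=(0.5004,351.25°,2.4271) → tip=(1.2862,-0.1980,1.8729)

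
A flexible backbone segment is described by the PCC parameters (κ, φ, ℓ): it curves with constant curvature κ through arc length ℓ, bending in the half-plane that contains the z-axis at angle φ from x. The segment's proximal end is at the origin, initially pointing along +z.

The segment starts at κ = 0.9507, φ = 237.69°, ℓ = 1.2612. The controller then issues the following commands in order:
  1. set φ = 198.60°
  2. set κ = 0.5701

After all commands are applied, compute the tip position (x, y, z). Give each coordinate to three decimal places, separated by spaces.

initial: κ=0.9507, φ=237.69°, ℓ=1.2612
cmd 1: set φ=198.60° → (κ,φ,ℓ)=(0.9507,198.60°,1.2612) → tip=(-0.6348,-0.2136,0.9800)
cmd 2: set κ=0.5701 → (κ,φ,ℓ)=(0.5701,198.60°,1.2612) → tip=(-0.4115,-0.1385,1.1553)

-0.412 -0.138 1.155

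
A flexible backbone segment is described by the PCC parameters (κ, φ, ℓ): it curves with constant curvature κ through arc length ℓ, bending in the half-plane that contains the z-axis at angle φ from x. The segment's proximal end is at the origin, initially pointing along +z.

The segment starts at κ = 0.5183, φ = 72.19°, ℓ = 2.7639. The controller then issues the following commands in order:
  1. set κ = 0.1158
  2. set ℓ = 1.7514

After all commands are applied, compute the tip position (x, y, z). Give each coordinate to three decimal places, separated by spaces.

initial: κ=0.5183, φ=72.19°, ℓ=2.7639
cmd 1: set κ=0.1158 → (κ,φ,ℓ)=(0.1158,72.19°,2.7639) → tip=(0.1341,0.4175,2.7170)
cmd 2: set ℓ=1.7514 → (κ,φ,ℓ)=(0.1158,72.19°,1.7514) → tip=(0.0541,0.1685,1.7394)

0.054 0.169 1.739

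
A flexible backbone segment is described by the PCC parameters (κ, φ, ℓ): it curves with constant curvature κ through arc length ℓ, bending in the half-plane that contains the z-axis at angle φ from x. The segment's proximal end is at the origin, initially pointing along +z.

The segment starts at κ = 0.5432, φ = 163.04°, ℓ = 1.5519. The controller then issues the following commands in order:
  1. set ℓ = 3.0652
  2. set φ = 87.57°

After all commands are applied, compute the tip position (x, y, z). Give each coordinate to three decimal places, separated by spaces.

initial: κ=0.5432, φ=163.04°, ℓ=1.5519
cmd 1: set ℓ=3.0652 → (κ,φ,ℓ)=(0.5432,163.04°,3.0652) → tip=(-1.9265,0.5875,1.8328)
cmd 2: set φ=87.57° → (κ,φ,ℓ)=(0.5432,87.57°,3.0652) → tip=(0.0854,2.0123,1.8328)

0.085 2.012 1.833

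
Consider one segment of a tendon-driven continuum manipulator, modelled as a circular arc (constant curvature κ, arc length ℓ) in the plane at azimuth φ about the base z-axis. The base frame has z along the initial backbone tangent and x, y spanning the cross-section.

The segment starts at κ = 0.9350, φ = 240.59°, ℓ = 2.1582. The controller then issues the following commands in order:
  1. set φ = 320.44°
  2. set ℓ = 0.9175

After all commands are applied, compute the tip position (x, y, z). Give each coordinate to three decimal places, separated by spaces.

initial: κ=0.9350, φ=240.59°, ℓ=2.1582
cmd 1: set φ=320.44° → (κ,φ,ℓ)=(0.9350,320.44°,2.1582) → tip=(1.1811,-0.9757,0.9644)
cmd 2: set ℓ=0.9175 → (κ,φ,ℓ)=(0.9350,320.44°,0.9175) → tip=(0.2852,-0.2356,0.8090)

0.285 -0.236 0.809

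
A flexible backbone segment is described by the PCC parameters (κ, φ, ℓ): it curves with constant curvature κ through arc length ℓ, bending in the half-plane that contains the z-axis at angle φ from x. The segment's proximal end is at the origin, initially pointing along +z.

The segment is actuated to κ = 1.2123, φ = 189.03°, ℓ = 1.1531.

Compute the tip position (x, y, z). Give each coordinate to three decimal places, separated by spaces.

-0.675 -0.107 0.813

θ = κ·ℓ = 1.2123 × 1.1531 = 1.39790 rad
ρ = (1 − cos θ)/κ = (1 − 0.17203)/1.2123 = 0.68297
z = sin θ / κ = 0.98509/1.2123 = 0.81258
x = ρ cos φ = 0.68297 × cos(189.03°) = -0.67451
y = ρ sin φ = 0.68297 × sin(189.03°) = -0.10719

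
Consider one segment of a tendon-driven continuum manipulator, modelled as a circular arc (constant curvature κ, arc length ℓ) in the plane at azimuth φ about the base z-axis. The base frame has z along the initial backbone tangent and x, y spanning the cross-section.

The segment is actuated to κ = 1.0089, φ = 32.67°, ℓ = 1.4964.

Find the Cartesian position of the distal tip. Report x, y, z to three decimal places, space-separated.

θ = κ·ℓ = 1.0089 × 1.4964 = 1.50972 rad
ρ = (1 − cos θ)/κ = (1 − 0.06104)/1.0089 = 0.93068
z = sin θ / κ = 0.99814/1.0089 = 0.98933
x = ρ cos φ = 0.93068 × cos(32.67°) = 0.78344
y = ρ sin φ = 0.93068 × sin(32.67°) = 0.50238

0.783 0.502 0.989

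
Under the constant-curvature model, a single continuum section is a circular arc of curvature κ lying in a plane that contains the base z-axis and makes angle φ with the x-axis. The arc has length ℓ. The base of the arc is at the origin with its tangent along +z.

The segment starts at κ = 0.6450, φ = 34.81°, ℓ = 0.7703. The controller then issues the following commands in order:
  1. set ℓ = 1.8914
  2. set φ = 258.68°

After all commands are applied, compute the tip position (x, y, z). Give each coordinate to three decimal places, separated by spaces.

-0.200 -0.998 1.456

initial: κ=0.6450, φ=34.81°, ℓ=0.7703
cmd 1: set ℓ=1.8914 → (κ,φ,ℓ)=(0.6450,34.81°,1.8914) → tip=(0.8354,0.5809,1.4559)
cmd 2: set φ=258.68° → (κ,φ,ℓ)=(0.6450,258.68°,1.8914) → tip=(-0.1997,-0.9977,1.4559)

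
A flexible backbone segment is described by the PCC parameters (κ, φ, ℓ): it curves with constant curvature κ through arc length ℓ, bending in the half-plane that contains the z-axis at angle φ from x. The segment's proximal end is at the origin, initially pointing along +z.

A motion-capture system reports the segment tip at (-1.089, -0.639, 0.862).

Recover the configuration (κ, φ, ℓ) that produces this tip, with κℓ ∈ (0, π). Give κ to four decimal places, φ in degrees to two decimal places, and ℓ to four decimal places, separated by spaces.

1.0804 210.40 1.7989

ρ = √(x²+y²) = √(-1.089² + -0.639²) = 1.26263
φ = atan2(y, x) mod 360° = atan2(-0.639, -1.089) = 210.4034°
|p|² = ρ² + z² = 1.26263² + 0.862² = 2.33729
κ = 2ρ / |p|² = 2×1.26263 / 2.33729 = 1.08043
θ = 2·atan2(ρ, z) = 2·atan2(1.26263, 0.862) = 1.94355 rad
ℓ = θ/κ = 1.94355/1.08043 = 1.79887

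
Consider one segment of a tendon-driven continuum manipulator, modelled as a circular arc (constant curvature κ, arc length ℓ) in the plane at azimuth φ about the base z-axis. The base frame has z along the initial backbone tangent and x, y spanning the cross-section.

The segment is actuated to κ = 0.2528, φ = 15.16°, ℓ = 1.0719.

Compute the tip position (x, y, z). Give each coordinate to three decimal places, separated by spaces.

θ = κ·ℓ = 0.2528 × 1.0719 = 0.27098 rad
ρ = (1 − cos θ)/κ = (1 − 0.96351)/0.2528 = 0.14434
z = sin θ / κ = 0.26767/0.2528 = 1.05883
x = ρ cos φ = 0.14434 × cos(15.16°) = 0.13932
y = ρ sin φ = 0.14434 × sin(15.16°) = 0.03775

0.139 0.038 1.059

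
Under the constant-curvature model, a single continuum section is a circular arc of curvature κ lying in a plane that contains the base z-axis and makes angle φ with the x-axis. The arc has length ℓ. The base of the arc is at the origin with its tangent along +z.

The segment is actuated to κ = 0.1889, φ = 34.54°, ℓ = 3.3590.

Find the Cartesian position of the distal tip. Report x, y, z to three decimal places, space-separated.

θ = κ·ℓ = 0.1889 × 3.3590 = 0.63452 rad
ρ = (1 − cos θ)/κ = (1 − 0.80536)/0.1889 = 1.03039
z = sin θ / κ = 0.59279/0.1889 = 3.13810
x = ρ cos φ = 1.03039 × cos(34.54°) = 0.84876
y = ρ sin φ = 1.03039 × sin(34.54°) = 0.58421

0.849 0.584 3.138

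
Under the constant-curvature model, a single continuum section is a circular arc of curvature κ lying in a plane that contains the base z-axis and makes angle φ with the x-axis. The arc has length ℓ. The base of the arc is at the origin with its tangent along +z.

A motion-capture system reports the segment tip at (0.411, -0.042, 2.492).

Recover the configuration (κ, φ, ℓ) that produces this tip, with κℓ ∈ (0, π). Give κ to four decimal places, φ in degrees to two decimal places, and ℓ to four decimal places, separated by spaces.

ρ = √(x²+y²) = √(0.411² + -0.042²) = 0.41314
φ = atan2(y, x) mod 360° = atan2(-0.042, 0.411) = 354.1652°
|p|² = ρ² + z² = 0.41314² + 2.492² = 6.38075
κ = 2ρ / |p|² = 2×0.41314 / 6.38075 = 0.12950
θ = 2·atan2(ρ, z) = 2·atan2(0.41314, 2.492) = 0.32858 rad
ℓ = θ/κ = 0.32858/0.12950 = 2.53741

0.1295 354.17 2.5374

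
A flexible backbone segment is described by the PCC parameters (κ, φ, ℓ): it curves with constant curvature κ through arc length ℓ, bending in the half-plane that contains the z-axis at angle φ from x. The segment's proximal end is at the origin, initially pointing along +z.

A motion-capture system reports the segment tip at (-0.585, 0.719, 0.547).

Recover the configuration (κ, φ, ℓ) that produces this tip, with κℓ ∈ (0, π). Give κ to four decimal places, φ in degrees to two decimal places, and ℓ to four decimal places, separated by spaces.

1.6004 129.13 1.2968

ρ = √(x²+y²) = √(-0.585² + 0.719²) = 0.92692
φ = atan2(y, x) mod 360° = atan2(0.719, -0.585) = 129.1328°
|p|² = ρ² + z² = 0.92692² + 0.547² = 1.15840
κ = 2ρ / |p|² = 2×0.92692 / 1.15840 = 1.60036
θ = 2·atan2(ρ, z) = 2·atan2(0.92692, 0.547) = 2.07534 rad
ℓ = θ/κ = 2.07534/1.60036 = 1.29680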